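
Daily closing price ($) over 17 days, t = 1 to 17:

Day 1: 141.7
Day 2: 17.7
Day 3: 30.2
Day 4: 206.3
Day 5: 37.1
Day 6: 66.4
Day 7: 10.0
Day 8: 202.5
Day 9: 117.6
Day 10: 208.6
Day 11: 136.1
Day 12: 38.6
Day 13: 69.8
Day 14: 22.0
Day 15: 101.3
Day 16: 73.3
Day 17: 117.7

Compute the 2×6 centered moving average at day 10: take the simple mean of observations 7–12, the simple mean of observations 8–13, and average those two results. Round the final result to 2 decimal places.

123.88

Sum over 7–12: 10.0 + 202.5 + 117.6 + 208.6 + 136.1 + 38.6 = 713.4
Sum over 8–13: 202.5 + 117.6 + 208.6 + 136.1 + 38.6 + 69.8 = 773.2
CMA at t=10 = (713.4 + 773.2) / (2·6) = 1486.6 / 12 = 123.88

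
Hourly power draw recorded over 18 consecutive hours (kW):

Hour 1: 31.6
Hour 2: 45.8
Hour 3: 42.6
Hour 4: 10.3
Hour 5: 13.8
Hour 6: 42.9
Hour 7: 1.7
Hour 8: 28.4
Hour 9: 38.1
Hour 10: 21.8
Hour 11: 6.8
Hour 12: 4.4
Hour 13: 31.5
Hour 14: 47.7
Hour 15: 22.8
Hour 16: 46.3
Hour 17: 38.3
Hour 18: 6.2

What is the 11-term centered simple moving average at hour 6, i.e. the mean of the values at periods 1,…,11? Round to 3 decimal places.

25.800

Sum of periods 1–11: 31.6 + 45.8 + 42.6 + 10.3 + 13.8 + 42.9 + 1.7 + 28.4 + 38.1 + 21.8 + 6.8 = 283.8
Divide by 11: 283.8 / 11 = 25.800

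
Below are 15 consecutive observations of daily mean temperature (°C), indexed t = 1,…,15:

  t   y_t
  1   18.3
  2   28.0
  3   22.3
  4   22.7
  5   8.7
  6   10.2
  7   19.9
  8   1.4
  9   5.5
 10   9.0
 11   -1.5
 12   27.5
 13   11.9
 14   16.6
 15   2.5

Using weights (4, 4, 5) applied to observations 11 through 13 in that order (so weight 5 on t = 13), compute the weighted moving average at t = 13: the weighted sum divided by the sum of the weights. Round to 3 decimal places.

12.577

Weighted sum: 4·-1.5 + 4·27.5 + 5·11.9 = -6.0 + 110.0 + 59.5 = 163.5
Weight total: 4 + 4 + 5 = 13
WMA = 163.5 / 13 = 12.577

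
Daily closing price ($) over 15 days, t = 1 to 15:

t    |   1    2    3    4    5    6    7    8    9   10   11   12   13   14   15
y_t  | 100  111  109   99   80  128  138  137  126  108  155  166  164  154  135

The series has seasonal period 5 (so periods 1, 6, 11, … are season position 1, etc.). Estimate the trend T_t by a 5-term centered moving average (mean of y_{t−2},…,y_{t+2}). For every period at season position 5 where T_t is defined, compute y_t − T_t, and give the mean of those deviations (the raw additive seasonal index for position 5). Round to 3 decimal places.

-30.600

Season position 5 occurs at t = 5, 10 (where T_t is defined).
t=5: T_5 = 110.80000; y_5 − T_5 = 80 − 110.80000 = -30.80000
t=10: T_10 = 138.40000; y_10 − T_10 = 108 − 138.40000 = -30.40000
Mean deviation: (-30.80000 + -30.40000) / 2 = -30.600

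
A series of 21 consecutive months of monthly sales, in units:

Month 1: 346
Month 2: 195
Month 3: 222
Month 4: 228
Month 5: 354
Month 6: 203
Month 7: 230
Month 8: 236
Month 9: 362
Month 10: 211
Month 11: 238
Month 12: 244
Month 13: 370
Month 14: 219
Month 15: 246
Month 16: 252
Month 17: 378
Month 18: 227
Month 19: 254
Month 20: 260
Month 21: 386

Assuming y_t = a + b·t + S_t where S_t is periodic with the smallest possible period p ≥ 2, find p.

4

First differences y_{t+1} − y_t: -151, 27, 6, 126, -151, 27, 6, 126, -151, 27, …
The difference pattern repeats every 4 terms and not for any smaller step, so p = 4.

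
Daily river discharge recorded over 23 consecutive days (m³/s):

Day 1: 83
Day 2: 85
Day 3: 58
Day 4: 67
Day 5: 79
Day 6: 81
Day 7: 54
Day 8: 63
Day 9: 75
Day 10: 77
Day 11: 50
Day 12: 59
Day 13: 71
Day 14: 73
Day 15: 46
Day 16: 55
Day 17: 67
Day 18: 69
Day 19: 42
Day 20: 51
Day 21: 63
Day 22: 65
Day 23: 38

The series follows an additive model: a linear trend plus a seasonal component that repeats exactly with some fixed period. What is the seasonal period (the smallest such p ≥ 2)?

First differences y_{t+1} − y_t: 2, -27, 9, 12, 2, -27, 9, 12, 2, -27, …
The difference pattern repeats every 4 terms and not for any smaller step, so p = 4.

4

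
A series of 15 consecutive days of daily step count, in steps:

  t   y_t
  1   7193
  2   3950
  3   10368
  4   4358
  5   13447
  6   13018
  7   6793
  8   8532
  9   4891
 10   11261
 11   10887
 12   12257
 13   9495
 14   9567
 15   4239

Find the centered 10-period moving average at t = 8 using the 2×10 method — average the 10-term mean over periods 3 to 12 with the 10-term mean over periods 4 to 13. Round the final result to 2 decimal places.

Sum over 3–12: 10368 + 4358 + 13447 + 13018 + 6793 + 8532 + 4891 + 11261 + 10887 + 12257 = 95812
Sum over 4–13: 4358 + 13447 + 13018 + 6793 + 8532 + 4891 + 11261 + 10887 + 12257 + 9495 = 94939
CMA at t=8 = (95812 + 94939) / (2·10) = 190751 / 20 = 9537.55

9537.55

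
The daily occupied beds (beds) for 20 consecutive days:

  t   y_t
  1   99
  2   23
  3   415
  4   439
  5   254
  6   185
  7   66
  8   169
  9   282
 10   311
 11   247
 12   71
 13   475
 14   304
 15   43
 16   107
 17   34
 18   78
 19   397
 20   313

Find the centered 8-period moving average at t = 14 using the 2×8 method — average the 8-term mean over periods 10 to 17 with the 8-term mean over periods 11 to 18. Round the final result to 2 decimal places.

184.44

Sum over 10–17: 311 + 247 + 71 + 475 + 304 + 43 + 107 + 34 = 1592
Sum over 11–18: 247 + 71 + 475 + 304 + 43 + 107 + 34 + 78 = 1359
CMA at t=14 = (1592 + 1359) / (2·8) = 2951 / 16 = 184.44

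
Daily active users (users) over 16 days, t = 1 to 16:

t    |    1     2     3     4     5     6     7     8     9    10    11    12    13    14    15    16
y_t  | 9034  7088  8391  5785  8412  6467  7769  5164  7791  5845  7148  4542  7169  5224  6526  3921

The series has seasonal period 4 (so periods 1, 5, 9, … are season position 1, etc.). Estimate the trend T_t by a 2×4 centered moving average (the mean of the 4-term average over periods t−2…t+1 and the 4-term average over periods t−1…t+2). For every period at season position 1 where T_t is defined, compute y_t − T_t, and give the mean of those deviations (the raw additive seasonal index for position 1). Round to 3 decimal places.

1226.125

Season position 1 occurs at t = 5, 9, 13 (where T_t is defined).
t=5: T_5 = 7186.00000; y_5 − T_5 = 8412 − 7186.00000 = 1226.00000
t=9: T_9 = 6564.62500; y_9 − T_9 = 7791 − 6564.62500 = 1226.37500
t=13: T_13 = 5943.00000; y_13 − T_13 = 7169 − 5943.00000 = 1226.00000
Mean deviation: (1226.00000 + 1226.37500 + 1226.00000) / 3 = 1226.125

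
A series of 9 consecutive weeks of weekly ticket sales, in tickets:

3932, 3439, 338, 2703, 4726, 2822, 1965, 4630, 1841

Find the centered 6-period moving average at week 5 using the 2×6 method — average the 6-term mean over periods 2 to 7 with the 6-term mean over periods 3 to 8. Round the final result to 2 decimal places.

Sum over 2–7: 3439 + 338 + 2703 + 4726 + 2822 + 1965 = 15993
Sum over 3–8: 338 + 2703 + 4726 + 2822 + 1965 + 4630 = 17184
CMA at t=5 = (15993 + 17184) / (2·6) = 33177 / 12 = 2764.75

2764.75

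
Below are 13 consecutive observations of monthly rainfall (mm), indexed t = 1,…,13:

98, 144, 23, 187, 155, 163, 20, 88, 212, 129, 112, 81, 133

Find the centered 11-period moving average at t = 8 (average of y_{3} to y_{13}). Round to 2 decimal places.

Sum of periods 3–13: 23 + 187 + 155 + 163 + 20 + 88 + 212 + 129 + 112 + 81 + 133 = 1303
Divide by 11: 1303 / 11 = 118.45

118.45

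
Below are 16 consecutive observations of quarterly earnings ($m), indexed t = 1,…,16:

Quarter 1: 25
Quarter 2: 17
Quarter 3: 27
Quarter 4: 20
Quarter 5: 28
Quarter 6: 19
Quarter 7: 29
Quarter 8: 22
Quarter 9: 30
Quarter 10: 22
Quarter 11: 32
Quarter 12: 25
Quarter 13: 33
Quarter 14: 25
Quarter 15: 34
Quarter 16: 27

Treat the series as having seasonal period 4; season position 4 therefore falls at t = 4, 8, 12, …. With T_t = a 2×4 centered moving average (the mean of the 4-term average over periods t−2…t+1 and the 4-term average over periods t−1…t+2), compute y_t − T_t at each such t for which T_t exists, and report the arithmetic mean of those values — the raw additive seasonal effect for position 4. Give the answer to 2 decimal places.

Season position 4 occurs at t = 4, 8, 12 (where T_t is defined).
t=4: T_4 = 23.2500; y_4 − T_4 = 20 − 23.2500 = -3.2500
t=8: T_8 = 25.3750; y_8 − T_8 = 22 − 25.3750 = -3.3750
t=12: T_12 = 28.3750; y_12 − T_12 = 25 − 28.3750 = -3.3750
Mean deviation: (-3.2500 + -3.3750 + -3.3750) / 3 = -3.33

-3.33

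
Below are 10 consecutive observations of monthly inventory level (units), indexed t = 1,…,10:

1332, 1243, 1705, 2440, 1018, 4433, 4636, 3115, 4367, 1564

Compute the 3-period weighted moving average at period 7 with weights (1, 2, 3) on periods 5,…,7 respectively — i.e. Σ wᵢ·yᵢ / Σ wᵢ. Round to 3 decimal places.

Weighted sum: 1·1018 + 2·4433 + 3·4636 = 1018 + 8866 + 13908 = 23792
Weight total: 1 + 2 + 3 = 6
WMA = 23792 / 6 = 3965.333

3965.333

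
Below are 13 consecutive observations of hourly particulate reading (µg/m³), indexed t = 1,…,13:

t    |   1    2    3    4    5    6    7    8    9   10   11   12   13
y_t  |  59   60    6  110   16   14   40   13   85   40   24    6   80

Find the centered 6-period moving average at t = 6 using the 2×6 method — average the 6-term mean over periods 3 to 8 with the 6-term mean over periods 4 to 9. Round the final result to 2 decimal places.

39.75

Sum over 3–8: 6 + 110 + 16 + 14 + 40 + 13 = 199
Sum over 4–9: 110 + 16 + 14 + 40 + 13 + 85 = 278
CMA at t=6 = (199 + 278) / (2·6) = 477 / 12 = 39.75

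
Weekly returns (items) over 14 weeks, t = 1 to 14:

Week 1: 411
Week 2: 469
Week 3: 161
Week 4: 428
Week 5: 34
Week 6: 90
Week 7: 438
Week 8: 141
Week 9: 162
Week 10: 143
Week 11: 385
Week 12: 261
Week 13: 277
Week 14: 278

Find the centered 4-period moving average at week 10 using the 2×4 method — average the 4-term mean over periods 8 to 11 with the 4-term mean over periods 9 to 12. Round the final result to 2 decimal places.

Sum over 8–11: 141 + 162 + 143 + 385 = 831
Sum over 9–12: 162 + 143 + 385 + 261 = 951
CMA at t=10 = (831 + 951) / (2·4) = 1782 / 8 = 222.75

222.75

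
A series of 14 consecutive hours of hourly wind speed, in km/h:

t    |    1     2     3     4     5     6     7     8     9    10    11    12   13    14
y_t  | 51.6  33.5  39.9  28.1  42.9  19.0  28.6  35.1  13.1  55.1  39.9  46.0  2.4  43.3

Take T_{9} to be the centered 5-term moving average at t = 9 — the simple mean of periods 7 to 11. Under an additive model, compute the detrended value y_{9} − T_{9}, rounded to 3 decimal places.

-21.260

Trend T_9 = (28.6 + 35.1 + 13.1 + 55.1 + 39.9) / 5 = 171.8/5 = 34.36000
Detrended value: 13.1 − 34.36000 = -21.260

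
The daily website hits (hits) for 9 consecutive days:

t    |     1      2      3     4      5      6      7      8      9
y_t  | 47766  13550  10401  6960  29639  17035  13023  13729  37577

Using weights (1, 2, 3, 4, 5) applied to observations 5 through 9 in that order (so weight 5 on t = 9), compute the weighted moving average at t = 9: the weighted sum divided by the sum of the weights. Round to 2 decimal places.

23038.60

Weighted sum: 1·29639 + 2·17035 + 3·13023 + 4·13729 + 5·37577 = 29639 + 34070 + 39069 + 54916 + 187885 = 345579
Weight total: 1 + 2 + 3 + 4 + 5 = 15
WMA = 345579 / 15 = 23038.60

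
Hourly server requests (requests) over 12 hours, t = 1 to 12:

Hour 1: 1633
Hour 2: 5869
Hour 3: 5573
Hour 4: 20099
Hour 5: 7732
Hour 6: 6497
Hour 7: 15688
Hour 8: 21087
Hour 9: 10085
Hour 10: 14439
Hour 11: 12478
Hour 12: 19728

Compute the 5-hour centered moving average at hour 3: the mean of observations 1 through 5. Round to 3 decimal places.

Sum of periods 1–5: 1633 + 5869 + 5573 + 20099 + 7732 = 40906
Divide by 5: 40906 / 5 = 8181.200

8181.200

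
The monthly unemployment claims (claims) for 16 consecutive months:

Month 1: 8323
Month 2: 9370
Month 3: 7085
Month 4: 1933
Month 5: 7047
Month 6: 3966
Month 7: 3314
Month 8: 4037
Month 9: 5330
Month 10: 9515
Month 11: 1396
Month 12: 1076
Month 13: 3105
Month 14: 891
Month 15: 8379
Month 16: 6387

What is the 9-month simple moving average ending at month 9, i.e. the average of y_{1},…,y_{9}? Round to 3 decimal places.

Sum of periods 1–9: 8323 + 9370 + 7085 + 1933 + 7047 + 3966 + 3314 + 4037 + 5330 = 50405
Divide by 9: 50405 / 9 = 5600.556

5600.556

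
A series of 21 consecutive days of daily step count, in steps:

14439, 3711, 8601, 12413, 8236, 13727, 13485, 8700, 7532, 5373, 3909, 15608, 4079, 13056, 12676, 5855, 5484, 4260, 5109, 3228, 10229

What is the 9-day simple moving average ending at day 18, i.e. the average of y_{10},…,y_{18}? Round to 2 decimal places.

Sum of periods 10–18: 5373 + 3909 + 15608 + 4079 + 13056 + 12676 + 5855 + 5484 + 4260 = 70300
Divide by 9: 70300 / 9 = 7811.11

7811.11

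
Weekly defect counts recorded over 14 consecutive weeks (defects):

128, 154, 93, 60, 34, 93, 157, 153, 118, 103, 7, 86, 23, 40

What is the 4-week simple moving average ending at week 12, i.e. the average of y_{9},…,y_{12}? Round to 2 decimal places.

78.50

Sum of periods 9–12: 118 + 103 + 7 + 86 = 314
Divide by 4: 314 / 4 = 78.50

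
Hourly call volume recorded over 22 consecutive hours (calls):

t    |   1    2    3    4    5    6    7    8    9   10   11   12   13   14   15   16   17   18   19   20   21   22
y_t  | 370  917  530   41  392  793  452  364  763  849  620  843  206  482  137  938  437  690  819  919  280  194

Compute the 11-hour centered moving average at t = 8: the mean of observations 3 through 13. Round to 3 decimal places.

Sum of periods 3–13: 530 + 41 + 392 + 793 + 452 + 364 + 763 + 849 + 620 + 843 + 206 = 5853
Divide by 11: 5853 / 11 = 532.091

532.091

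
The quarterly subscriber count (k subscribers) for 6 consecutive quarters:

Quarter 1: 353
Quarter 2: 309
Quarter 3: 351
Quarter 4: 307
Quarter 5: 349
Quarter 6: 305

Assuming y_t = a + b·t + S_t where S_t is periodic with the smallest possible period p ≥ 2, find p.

2

First differences y_{t+1} − y_t: -44, 42, -44, 42, -44, …
The difference pattern repeats every 2 terms and not for any smaller step, so p = 2.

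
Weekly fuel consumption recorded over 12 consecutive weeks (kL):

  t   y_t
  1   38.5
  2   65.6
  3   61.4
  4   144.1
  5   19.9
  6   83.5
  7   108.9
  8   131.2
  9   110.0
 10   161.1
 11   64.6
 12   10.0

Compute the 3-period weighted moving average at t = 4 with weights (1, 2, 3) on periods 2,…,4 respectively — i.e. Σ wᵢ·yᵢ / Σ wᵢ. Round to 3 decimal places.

103.450

Weighted sum: 1·65.6 + 2·61.4 + 3·144.1 = 65.6 + 122.8 + 432.3 = 620.7
Weight total: 1 + 2 + 3 = 6
WMA = 620.7 / 6 = 103.450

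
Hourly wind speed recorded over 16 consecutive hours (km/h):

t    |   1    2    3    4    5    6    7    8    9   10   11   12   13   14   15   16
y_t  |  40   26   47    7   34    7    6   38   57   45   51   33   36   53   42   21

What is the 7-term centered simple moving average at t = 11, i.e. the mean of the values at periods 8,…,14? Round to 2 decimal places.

Sum of periods 8–14: 38 + 57 + 45 + 51 + 33 + 36 + 53 = 313
Divide by 7: 313 / 7 = 44.71

44.71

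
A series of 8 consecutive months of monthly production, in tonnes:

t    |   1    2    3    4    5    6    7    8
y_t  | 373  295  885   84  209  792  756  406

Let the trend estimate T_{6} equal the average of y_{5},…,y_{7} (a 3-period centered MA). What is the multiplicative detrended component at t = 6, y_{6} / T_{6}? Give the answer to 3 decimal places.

Trend T_6 = (209 + 792 + 756) / 3 = 1757/3 = 585.66667
Ratio to trend: 792 / 585.66667 = 1.352

1.352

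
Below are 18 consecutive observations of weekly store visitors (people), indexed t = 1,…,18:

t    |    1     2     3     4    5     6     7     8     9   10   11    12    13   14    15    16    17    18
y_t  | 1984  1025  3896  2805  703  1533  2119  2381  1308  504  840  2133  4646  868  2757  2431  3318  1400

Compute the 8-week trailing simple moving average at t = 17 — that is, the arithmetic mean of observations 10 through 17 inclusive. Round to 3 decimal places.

2187.125

Sum of periods 10–17: 504 + 840 + 2133 + 4646 + 868 + 2757 + 2431 + 3318 = 17497
Divide by 8: 17497 / 8 = 2187.125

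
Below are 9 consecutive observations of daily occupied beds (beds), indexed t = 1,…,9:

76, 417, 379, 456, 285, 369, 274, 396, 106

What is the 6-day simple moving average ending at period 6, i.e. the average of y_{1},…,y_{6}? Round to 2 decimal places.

Sum of periods 1–6: 76 + 417 + 379 + 456 + 285 + 369 = 1982
Divide by 6: 1982 / 6 = 330.33

330.33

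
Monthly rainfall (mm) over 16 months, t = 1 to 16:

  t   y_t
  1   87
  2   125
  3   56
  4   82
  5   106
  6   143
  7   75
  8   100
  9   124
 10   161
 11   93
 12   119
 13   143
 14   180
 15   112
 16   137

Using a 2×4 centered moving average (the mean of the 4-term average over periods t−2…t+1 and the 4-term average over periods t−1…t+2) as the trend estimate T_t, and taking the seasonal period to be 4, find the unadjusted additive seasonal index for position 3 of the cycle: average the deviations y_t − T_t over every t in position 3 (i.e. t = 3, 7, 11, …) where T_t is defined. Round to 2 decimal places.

-33.58

Season position 3 occurs at t = 3, 7, 11 (where T_t is defined).
t=3: T_3 = 89.8750; y_3 − T_3 = 56 − 89.8750 = -33.8750
t=7: T_7 = 108.2500; y_7 − T_7 = 75 − 108.2500 = -33.2500
t=11: T_11 = 126.6250; y_11 − T_11 = 93 − 126.6250 = -33.6250
Mean deviation: (-33.8750 + -33.2500 + -33.6250) / 3 = -33.58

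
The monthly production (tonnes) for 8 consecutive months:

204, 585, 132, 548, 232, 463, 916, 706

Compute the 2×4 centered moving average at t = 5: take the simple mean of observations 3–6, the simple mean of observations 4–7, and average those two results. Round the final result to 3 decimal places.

Sum over 3–6: 132 + 548 + 232 + 463 = 1375
Sum over 4–7: 548 + 232 + 463 + 916 = 2159
CMA at t=5 = (1375 + 2159) / (2·4) = 3534 / 8 = 441.750

441.750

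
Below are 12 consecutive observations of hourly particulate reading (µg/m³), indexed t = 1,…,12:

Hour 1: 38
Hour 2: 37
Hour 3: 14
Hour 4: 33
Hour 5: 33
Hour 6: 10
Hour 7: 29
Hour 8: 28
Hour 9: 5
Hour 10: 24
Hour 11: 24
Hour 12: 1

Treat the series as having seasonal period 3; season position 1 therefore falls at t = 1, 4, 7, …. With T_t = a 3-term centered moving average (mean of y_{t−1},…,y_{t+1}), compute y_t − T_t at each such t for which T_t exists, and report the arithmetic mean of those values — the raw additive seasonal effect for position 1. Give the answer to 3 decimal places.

6.444

Season position 1 occurs at t = 4, 7, 10 (where T_t is defined).
t=4: T_4 = 26.66667; y_4 − T_4 = 33 − 26.66667 = 6.33333
t=7: T_7 = 22.33333; y_7 − T_7 = 29 − 22.33333 = 6.66667
t=10: T_10 = 17.66667; y_10 − T_10 = 24 − 17.66667 = 6.33333
Mean deviation: (6.33333 + 6.66667 + 6.33333) / 3 = 6.444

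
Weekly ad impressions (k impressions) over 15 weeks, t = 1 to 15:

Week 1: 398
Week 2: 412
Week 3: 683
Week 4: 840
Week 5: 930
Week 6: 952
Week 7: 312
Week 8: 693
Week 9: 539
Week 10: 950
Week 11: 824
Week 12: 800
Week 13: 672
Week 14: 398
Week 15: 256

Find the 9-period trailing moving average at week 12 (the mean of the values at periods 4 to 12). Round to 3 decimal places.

Sum of periods 4–12: 840 + 930 + 952 + 312 + 693 + 539 + 950 + 824 + 800 = 6840
Divide by 9: 6840 / 9 = 760.000

760.000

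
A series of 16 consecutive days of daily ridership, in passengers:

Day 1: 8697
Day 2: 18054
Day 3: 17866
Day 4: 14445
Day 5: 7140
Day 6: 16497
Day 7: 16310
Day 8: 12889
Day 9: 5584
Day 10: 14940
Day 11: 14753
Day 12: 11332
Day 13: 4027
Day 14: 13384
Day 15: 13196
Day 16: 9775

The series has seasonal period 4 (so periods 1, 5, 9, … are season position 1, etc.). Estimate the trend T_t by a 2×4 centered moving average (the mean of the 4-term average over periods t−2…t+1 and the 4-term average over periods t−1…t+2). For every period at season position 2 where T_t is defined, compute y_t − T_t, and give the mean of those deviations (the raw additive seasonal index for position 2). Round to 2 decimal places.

Season position 2 occurs at t = 6, 10, 14 (where T_t is defined).
t=6: T_6 = 13403.5000; y_6 − T_6 = 16497 − 13403.5000 = 3093.5000
t=10: T_10 = 11846.8750; y_10 − T_10 = 14940 − 11846.8750 = 3093.1250
t=14: T_14 = 10290.1250; y_14 − T_14 = 13384 − 10290.1250 = 3093.8750
Mean deviation: (3093.5000 + 3093.1250 + 3093.8750) / 3 = 3093.50

3093.50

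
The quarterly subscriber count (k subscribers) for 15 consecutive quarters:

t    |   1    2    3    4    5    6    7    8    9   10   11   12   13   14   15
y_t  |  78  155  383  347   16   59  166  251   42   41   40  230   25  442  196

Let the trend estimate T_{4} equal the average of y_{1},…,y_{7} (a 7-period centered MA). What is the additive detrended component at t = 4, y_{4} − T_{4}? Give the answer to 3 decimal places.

Trend T_4 = (78 + 155 + 383 + 347 + 16 + 59 + 166) / 7 = 1204/7 = 172.00000
Detrended value: 347 − 172.00000 = 175.000

175.000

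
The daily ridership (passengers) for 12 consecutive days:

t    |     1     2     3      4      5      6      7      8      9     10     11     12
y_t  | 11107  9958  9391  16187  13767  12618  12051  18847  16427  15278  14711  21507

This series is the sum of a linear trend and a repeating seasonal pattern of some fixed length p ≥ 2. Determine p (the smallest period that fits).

First differences y_{t+1} − y_t: -1149, -567, 6796, -2420, -1149, -567, 6796, -2420, -1149, -567, …
The difference pattern repeats every 4 terms and not for any smaller step, so p = 4.

4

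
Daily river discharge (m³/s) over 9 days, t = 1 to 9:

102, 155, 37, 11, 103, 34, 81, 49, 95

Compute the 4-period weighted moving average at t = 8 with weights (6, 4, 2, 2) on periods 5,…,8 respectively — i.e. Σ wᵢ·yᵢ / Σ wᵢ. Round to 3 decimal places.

72.429

Weighted sum: 6·103 + 4·34 + 2·81 + 2·49 = 618 + 136 + 162 + 98 = 1014
Weight total: 6 + 4 + 2 + 2 = 14
WMA = 1014 / 14 = 72.429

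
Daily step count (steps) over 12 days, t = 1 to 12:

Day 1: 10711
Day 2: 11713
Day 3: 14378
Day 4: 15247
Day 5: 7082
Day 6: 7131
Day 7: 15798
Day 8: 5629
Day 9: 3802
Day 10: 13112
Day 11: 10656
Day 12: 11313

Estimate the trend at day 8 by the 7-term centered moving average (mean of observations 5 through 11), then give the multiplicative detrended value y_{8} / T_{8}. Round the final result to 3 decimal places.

0.623

Trend T_8 = (7082 + 7131 + 15798 + 5629 + 3802 + 13112 + 10656) / 7 = 63210/7 = 9030.00000
Ratio to trend: 5629 / 9030.00000 = 0.623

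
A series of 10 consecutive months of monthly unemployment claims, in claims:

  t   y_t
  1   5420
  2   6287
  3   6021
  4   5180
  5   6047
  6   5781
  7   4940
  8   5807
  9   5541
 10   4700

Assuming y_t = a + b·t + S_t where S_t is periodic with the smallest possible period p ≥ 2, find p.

First differences y_{t+1} − y_t: 867, -266, -841, 867, -266, -841, 867, -266, …
The difference pattern repeats every 3 terms and not for any smaller step, so p = 3.

3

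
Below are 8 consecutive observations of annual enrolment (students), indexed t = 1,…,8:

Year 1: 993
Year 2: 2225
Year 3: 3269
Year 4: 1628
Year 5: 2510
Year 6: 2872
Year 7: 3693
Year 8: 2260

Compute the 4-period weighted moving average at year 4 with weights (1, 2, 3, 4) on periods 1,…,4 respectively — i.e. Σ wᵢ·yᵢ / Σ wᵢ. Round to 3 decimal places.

Weighted sum: 1·993 + 2·2225 + 3·3269 + 4·1628 = 993 + 4450 + 9807 + 6512 = 21762
Weight total: 1 + 2 + 3 + 4 = 10
WMA = 21762 / 10 = 2176.200

2176.200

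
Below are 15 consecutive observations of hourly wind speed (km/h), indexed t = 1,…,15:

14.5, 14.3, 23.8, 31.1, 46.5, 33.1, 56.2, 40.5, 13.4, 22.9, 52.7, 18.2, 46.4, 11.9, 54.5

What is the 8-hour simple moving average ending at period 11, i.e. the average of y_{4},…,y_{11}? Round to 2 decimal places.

Sum of periods 4–11: 31.1 + 46.5 + 33.1 + 56.2 + 40.5 + 13.4 + 22.9 + 52.7 = 296.4
Divide by 8: 296.4 / 8 = 37.05

37.05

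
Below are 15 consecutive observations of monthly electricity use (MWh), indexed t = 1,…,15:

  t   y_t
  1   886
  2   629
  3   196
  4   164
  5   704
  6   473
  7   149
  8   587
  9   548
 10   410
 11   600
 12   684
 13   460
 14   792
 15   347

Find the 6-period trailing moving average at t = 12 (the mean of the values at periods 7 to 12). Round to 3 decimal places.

Sum of periods 7–12: 149 + 587 + 548 + 410 + 600 + 684 = 2978
Divide by 6: 2978 / 6 = 496.333

496.333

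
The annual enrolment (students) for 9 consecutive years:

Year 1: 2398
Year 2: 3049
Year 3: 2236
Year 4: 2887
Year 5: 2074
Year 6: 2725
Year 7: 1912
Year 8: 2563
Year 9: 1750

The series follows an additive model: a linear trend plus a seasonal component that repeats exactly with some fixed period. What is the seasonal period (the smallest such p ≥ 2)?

First differences y_{t+1} − y_t: 651, -813, 651, -813, 651, -813, …
The difference pattern repeats every 2 terms and not for any smaller step, so p = 2.

2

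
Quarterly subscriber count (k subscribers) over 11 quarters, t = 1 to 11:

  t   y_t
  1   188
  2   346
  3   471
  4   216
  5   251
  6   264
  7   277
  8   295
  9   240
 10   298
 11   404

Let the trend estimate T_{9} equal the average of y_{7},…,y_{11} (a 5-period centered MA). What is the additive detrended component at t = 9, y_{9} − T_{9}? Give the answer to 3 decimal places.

-62.800

Trend T_9 = (277 + 295 + 240 + 298 + 404) / 5 = 1514/5 = 302.80000
Detrended value: 240 − 302.80000 = -62.800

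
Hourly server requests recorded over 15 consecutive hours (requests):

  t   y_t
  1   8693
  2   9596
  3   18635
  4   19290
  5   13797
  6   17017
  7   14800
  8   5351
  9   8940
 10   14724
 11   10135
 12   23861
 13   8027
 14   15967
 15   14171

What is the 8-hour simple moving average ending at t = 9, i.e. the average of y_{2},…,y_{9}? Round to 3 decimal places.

13428.250

Sum of periods 2–9: 9596 + 18635 + 19290 + 13797 + 17017 + 14800 + 5351 + 8940 = 107426
Divide by 8: 107426 / 8 = 13428.250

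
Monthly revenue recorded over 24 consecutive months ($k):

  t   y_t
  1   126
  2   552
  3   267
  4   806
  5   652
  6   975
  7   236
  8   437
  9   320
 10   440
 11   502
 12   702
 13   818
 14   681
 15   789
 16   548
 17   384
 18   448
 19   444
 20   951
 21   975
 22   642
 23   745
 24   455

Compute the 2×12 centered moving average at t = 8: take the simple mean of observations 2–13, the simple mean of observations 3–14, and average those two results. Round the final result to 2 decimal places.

Sum over 2–13: 552 + 267 + 806 + 652 + 975 + 236 + 437 + 320 + 440 + 502 + 702 + 818 = 6707
Sum over 3–14: 267 + 806 + 652 + 975 + 236 + 437 + 320 + 440 + 502 + 702 + 818 + 681 = 6836
CMA at t=8 = (6707 + 6836) / (2·12) = 13543 / 24 = 564.29

564.29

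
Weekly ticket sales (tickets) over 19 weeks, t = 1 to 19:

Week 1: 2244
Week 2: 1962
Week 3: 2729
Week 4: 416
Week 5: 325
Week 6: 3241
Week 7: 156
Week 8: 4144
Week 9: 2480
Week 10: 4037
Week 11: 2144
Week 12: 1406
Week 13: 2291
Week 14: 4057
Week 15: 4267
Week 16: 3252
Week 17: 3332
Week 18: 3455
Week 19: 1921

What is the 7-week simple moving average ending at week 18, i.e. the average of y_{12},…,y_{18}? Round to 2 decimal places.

3151.43

Sum of periods 12–18: 1406 + 2291 + 4057 + 4267 + 3252 + 3332 + 3455 = 22060
Divide by 7: 22060 / 7 = 3151.43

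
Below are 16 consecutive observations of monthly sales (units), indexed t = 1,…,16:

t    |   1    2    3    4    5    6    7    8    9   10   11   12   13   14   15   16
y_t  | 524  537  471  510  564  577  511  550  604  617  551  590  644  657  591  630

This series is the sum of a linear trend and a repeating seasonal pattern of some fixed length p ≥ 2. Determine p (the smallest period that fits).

4

First differences y_{t+1} − y_t: 13, -66, 39, 54, 13, -66, 39, 54, 13, -66, …
The difference pattern repeats every 4 terms and not for any smaller step, so p = 4.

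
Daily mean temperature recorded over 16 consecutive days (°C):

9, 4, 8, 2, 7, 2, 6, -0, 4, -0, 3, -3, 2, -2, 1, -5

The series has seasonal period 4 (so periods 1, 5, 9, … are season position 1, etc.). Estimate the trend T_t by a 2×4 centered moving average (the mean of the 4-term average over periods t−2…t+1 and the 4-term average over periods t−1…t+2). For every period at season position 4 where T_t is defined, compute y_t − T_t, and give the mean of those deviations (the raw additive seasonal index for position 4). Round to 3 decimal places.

Season position 4 occurs at t = 4, 8, 12 (where T_t is defined).
t=4: T_4 = 5.00000; y_4 − T_4 = 2 − 5.00000 = -3.00000
t=8: T_8 = 2.75000; y_8 − T_8 = -0 − 2.75000 = -2.75000
t=12: T_12 = 0.25000; y_12 − T_12 = -3 − 0.25000 = -3.25000
Mean deviation: (-3.00000 + -2.75000 + -3.25000) / 3 = -3.000

-3.000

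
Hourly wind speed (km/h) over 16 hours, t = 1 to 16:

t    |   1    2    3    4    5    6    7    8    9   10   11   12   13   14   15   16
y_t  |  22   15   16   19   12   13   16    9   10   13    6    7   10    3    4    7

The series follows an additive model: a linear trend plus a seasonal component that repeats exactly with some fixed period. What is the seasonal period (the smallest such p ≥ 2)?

First differences y_{t+1} − y_t: -7, 1, 3, -7, 1, 3, -7, 1, …
The difference pattern repeats every 3 terms and not for any smaller step, so p = 3.

3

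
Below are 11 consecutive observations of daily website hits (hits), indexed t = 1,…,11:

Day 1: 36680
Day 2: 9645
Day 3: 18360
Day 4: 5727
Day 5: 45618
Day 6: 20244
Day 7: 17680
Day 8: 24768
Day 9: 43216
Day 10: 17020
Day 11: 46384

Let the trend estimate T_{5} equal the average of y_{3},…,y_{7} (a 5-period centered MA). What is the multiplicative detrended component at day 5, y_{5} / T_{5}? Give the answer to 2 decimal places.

2.12

Trend T_5 = (18360 + 5727 + 45618 + 20244 + 17680) / 5 = 107629/5 = 21525.8000
Ratio to trend: 45618 / 21525.8000 = 2.12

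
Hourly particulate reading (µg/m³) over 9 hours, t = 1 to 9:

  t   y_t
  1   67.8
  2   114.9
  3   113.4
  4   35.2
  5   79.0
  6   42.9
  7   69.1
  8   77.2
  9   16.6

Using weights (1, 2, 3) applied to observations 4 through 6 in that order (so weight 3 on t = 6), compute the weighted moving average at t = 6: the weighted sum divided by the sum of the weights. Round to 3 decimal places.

Weighted sum: 1·35.2 + 2·79.0 + 3·42.9 = 35.2 + 158.0 + 128.7 = 321.9
Weight total: 1 + 2 + 3 = 6
WMA = 321.9 / 6 = 53.650

53.650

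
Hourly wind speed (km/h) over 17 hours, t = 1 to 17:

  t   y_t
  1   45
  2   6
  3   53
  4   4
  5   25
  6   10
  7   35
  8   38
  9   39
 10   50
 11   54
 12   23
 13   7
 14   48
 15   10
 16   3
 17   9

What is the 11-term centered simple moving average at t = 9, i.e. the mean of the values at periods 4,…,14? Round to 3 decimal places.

30.273

Sum of periods 4–14: 4 + 25 + 10 + 35 + 38 + 39 + 50 + 54 + 23 + 7 + 48 = 333
Divide by 11: 333 / 11 = 30.273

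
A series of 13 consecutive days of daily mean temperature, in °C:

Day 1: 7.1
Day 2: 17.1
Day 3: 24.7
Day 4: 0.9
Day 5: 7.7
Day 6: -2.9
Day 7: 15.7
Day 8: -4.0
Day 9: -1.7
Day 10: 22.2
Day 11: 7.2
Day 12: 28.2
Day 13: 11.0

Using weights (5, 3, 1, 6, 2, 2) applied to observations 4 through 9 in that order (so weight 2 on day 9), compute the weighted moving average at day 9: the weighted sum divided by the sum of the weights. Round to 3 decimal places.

Weighted sum: 5·0.9 + 3·7.7 + 1·-2.9 + 6·15.7 + 2·-4.0 + 2·-1.7 = 4.5 + 23.1 + -2.9 + 94.2 + -8.0 + -3.4 = 107.5
Weight total: 5 + 3 + 1 + 6 + 2 + 2 = 19
WMA = 107.5 / 19 = 5.658

5.658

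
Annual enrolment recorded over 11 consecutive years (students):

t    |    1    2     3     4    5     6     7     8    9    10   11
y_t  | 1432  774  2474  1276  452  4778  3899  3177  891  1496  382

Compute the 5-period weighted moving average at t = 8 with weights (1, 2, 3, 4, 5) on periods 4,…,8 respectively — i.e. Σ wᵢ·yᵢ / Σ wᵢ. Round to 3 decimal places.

3199.667

Weighted sum: 1·1276 + 2·452 + 3·4778 + 4·3899 + 5·3177 = 1276 + 904 + 14334 + 15596 + 15885 = 47995
Weight total: 1 + 2 + 3 + 4 + 5 = 15
WMA = 47995 / 15 = 3199.667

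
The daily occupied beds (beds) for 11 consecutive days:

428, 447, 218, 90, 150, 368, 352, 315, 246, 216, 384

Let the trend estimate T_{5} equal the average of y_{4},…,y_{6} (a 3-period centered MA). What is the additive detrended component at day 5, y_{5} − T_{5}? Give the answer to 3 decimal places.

-52.667

Trend T_5 = (90 + 150 + 368) / 3 = 608/3 = 202.66667
Detrended value: 150 − 202.66667 = -52.667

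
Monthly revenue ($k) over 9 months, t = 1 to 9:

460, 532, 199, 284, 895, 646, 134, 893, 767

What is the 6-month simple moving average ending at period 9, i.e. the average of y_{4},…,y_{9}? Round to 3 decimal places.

603.167

Sum of periods 4–9: 284 + 895 + 646 + 134 + 893 + 767 = 3619
Divide by 6: 3619 / 6 = 603.167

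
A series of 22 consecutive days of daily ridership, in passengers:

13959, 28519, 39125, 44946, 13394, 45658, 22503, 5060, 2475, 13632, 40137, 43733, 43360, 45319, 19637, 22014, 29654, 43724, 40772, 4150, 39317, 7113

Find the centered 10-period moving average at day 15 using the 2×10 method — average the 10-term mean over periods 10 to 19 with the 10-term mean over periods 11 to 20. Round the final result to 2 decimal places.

33724.10

Sum over 10–19: 13632 + 40137 + 43733 + 43360 + 45319 + 19637 + 22014 + 29654 + 43724 + 40772 = 341982
Sum over 11–20: 40137 + 43733 + 43360 + 45319 + 19637 + 22014 + 29654 + 43724 + 40772 + 4150 = 332500
CMA at t=15 = (341982 + 332500) / (2·10) = 674482 / 20 = 33724.10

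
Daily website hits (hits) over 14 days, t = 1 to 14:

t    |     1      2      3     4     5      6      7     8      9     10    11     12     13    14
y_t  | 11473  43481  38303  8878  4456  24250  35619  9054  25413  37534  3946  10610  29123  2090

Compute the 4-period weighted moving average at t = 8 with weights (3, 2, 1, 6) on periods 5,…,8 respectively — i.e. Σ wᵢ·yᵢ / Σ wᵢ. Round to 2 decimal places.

12650.92

Weighted sum: 3·4456 + 2·24250 + 1·35619 + 6·9054 = 13368 + 48500 + 35619 + 54324 = 151811
Weight total: 3 + 2 + 1 + 6 = 12
WMA = 151811 / 12 = 12650.92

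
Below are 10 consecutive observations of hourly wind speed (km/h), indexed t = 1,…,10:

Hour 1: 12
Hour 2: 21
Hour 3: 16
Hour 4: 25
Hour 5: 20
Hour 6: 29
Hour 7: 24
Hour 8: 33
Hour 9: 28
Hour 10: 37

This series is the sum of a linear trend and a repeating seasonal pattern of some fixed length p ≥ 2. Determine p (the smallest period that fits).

First differences y_{t+1} − y_t: 9, -5, 9, -5, 9, -5, …
The difference pattern repeats every 2 terms and not for any smaller step, so p = 2.

2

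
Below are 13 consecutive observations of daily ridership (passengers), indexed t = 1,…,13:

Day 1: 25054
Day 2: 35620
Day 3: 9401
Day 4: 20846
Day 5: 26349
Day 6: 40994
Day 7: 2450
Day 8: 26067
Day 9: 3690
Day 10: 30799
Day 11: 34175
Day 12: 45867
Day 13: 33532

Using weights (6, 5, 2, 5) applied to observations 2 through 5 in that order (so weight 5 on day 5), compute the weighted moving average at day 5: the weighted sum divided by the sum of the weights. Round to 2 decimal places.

24120.11

Weighted sum: 6·35620 + 5·9401 + 2·20846 + 5·26349 = 213720 + 47005 + 41692 + 131745 = 434162
Weight total: 6 + 5 + 2 + 5 = 18
WMA = 434162 / 18 = 24120.11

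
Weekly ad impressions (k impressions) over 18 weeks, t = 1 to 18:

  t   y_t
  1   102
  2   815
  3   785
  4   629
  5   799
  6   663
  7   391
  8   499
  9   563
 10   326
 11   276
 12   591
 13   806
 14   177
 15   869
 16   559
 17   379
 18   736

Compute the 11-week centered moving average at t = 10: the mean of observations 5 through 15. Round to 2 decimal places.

Sum of periods 5–15: 799 + 663 + 391 + 499 + 563 + 326 + 276 + 591 + 806 + 177 + 869 = 5960
Divide by 11: 5960 / 11 = 541.82

541.82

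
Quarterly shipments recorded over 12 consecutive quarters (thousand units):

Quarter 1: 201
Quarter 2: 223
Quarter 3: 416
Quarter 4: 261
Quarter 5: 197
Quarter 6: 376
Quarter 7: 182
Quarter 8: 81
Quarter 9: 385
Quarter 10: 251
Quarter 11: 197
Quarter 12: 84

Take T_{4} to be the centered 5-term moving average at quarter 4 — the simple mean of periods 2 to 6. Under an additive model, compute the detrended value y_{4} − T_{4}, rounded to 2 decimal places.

-33.60

Trend T_4 = (223 + 416 + 261 + 197 + 376) / 5 = 1473/5 = 294.6000
Detrended value: 261 − 294.6000 = -33.60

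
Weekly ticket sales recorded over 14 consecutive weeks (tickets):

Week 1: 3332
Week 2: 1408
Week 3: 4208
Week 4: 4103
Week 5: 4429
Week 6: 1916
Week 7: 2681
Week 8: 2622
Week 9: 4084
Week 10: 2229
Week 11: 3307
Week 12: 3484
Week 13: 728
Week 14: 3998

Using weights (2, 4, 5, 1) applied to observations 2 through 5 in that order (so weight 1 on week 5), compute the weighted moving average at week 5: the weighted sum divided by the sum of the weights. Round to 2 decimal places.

3716.00

Weighted sum: 2·1408 + 4·4208 + 5·4103 + 1·4429 = 2816 + 16832 + 20515 + 4429 = 44592
Weight total: 2 + 4 + 5 + 1 = 12
WMA = 44592 / 12 = 3716.00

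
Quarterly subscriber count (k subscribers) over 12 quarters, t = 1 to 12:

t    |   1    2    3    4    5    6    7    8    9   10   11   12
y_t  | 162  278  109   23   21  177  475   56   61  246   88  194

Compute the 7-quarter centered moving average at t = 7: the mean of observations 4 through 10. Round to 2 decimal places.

Sum of periods 4–10: 23 + 21 + 177 + 475 + 56 + 61 + 246 = 1059
Divide by 7: 1059 / 7 = 151.29

151.29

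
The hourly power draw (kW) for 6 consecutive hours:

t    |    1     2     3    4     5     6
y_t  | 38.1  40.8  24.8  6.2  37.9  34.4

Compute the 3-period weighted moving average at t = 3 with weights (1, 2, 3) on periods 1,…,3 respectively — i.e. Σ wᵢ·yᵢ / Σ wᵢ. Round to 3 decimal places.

Weighted sum: 1·38.1 + 2·40.8 + 3·24.8 = 38.1 + 81.6 + 74.4 = 194.1
Weight total: 1 + 2 + 3 = 6
WMA = 194.1 / 6 = 32.350

32.350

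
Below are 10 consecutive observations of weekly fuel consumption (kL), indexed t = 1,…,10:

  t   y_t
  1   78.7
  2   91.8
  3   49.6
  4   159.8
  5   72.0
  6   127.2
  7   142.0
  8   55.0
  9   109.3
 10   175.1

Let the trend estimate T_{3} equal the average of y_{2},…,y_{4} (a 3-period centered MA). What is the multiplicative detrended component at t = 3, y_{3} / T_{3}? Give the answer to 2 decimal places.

Trend T_3 = (91.8 + 49.6 + 159.8) / 3 = 301.2/3 = 100.4000
Ratio to trend: 49.6 / 100.4000 = 0.49

0.49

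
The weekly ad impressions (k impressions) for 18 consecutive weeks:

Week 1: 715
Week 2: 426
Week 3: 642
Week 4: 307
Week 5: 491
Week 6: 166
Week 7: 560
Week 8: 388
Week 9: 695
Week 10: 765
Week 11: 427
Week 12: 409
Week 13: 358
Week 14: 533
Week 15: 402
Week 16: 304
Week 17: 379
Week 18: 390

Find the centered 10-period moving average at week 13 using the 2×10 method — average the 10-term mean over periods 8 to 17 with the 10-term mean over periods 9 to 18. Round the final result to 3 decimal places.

Sum over 8–17: 388 + 695 + 765 + 427 + 409 + 358 + 533 + 402 + 304 + 379 = 4660
Sum over 9–18: 695 + 765 + 427 + 409 + 358 + 533 + 402 + 304 + 379 + 390 = 4662
CMA at t=13 = (4660 + 4662) / (2·10) = 9322 / 20 = 466.100

466.100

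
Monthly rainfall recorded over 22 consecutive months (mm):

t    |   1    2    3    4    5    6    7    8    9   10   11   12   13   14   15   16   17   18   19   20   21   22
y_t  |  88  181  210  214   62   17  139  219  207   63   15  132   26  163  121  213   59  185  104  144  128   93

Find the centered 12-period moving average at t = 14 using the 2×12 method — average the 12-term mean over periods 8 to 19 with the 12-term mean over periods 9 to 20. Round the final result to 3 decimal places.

122.458

Sum over 8–19: 219 + 207 + 63 + 15 + 132 + 26 + 163 + 121 + 213 + 59 + 185 + 104 = 1507
Sum over 9–20: 207 + 63 + 15 + 132 + 26 + 163 + 121 + 213 + 59 + 185 + 104 + 144 = 1432
CMA at t=14 = (1507 + 1432) / (2·12) = 2939 / 24 = 122.458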